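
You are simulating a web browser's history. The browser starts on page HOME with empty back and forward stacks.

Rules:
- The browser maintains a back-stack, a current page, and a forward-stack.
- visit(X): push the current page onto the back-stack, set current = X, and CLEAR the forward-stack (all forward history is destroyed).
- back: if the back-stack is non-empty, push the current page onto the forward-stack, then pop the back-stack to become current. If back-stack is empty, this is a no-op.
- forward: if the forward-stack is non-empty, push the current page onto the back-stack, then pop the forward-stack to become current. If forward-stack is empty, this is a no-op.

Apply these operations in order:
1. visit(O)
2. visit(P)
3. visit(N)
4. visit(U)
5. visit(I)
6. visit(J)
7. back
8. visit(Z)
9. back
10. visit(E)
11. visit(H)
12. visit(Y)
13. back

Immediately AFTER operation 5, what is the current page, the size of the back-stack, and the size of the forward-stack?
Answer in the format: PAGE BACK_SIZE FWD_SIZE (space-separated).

After 1 (visit(O)): cur=O back=1 fwd=0
After 2 (visit(P)): cur=P back=2 fwd=0
After 3 (visit(N)): cur=N back=3 fwd=0
After 4 (visit(U)): cur=U back=4 fwd=0
After 5 (visit(I)): cur=I back=5 fwd=0

I 5 0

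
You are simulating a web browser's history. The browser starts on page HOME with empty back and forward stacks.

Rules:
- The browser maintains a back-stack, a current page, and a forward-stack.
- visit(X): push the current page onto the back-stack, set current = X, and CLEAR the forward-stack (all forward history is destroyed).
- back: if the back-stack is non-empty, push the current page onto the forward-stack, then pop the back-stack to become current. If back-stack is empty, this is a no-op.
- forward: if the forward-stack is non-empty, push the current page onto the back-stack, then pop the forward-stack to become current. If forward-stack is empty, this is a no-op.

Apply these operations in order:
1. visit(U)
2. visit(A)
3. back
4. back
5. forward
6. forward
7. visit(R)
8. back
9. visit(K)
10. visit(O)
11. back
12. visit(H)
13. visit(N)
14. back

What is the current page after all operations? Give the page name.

Answer: H

Derivation:
After 1 (visit(U)): cur=U back=1 fwd=0
After 2 (visit(A)): cur=A back=2 fwd=0
After 3 (back): cur=U back=1 fwd=1
After 4 (back): cur=HOME back=0 fwd=2
After 5 (forward): cur=U back=1 fwd=1
After 6 (forward): cur=A back=2 fwd=0
After 7 (visit(R)): cur=R back=3 fwd=0
After 8 (back): cur=A back=2 fwd=1
After 9 (visit(K)): cur=K back=3 fwd=0
After 10 (visit(O)): cur=O back=4 fwd=0
After 11 (back): cur=K back=3 fwd=1
After 12 (visit(H)): cur=H back=4 fwd=0
After 13 (visit(N)): cur=N back=5 fwd=0
After 14 (back): cur=H back=4 fwd=1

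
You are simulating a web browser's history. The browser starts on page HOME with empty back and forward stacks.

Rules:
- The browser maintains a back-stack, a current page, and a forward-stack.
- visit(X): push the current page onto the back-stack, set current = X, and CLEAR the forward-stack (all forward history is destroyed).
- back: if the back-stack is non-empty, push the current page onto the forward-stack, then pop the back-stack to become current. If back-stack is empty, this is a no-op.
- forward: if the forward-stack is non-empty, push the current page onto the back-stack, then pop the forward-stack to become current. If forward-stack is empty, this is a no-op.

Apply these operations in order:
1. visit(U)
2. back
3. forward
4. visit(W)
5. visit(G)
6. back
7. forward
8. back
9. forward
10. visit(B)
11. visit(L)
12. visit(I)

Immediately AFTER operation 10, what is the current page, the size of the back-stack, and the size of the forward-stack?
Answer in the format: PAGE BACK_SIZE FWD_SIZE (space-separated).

After 1 (visit(U)): cur=U back=1 fwd=0
After 2 (back): cur=HOME back=0 fwd=1
After 3 (forward): cur=U back=1 fwd=0
After 4 (visit(W)): cur=W back=2 fwd=0
After 5 (visit(G)): cur=G back=3 fwd=0
After 6 (back): cur=W back=2 fwd=1
After 7 (forward): cur=G back=3 fwd=0
After 8 (back): cur=W back=2 fwd=1
After 9 (forward): cur=G back=3 fwd=0
After 10 (visit(B)): cur=B back=4 fwd=0

B 4 0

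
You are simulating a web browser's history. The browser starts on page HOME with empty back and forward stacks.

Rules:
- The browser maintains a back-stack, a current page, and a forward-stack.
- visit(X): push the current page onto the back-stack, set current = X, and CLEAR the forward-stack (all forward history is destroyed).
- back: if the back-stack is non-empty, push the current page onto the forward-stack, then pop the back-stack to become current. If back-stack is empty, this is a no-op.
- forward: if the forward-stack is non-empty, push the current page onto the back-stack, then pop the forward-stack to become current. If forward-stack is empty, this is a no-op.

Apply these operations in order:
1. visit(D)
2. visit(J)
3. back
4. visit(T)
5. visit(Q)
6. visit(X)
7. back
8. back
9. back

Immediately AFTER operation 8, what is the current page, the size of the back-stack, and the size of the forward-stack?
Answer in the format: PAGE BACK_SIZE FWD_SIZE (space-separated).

After 1 (visit(D)): cur=D back=1 fwd=0
After 2 (visit(J)): cur=J back=2 fwd=0
After 3 (back): cur=D back=1 fwd=1
After 4 (visit(T)): cur=T back=2 fwd=0
After 5 (visit(Q)): cur=Q back=3 fwd=0
After 6 (visit(X)): cur=X back=4 fwd=0
After 7 (back): cur=Q back=3 fwd=1
After 8 (back): cur=T back=2 fwd=2

T 2 2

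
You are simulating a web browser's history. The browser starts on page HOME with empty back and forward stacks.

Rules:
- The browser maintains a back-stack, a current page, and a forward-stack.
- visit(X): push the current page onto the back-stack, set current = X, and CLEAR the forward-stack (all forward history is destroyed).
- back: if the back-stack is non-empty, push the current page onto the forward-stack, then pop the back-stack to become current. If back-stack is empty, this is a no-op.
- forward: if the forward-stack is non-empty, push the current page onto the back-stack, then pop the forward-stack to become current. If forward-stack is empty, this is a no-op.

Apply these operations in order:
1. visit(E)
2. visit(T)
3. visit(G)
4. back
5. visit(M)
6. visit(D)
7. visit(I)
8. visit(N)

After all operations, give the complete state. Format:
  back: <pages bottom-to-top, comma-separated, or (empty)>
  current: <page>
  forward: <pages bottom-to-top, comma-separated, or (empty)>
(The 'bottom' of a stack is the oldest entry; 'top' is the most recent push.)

Answer: back: HOME,E,T,M,D,I
current: N
forward: (empty)

Derivation:
After 1 (visit(E)): cur=E back=1 fwd=0
After 2 (visit(T)): cur=T back=2 fwd=0
After 3 (visit(G)): cur=G back=3 fwd=0
After 4 (back): cur=T back=2 fwd=1
After 5 (visit(M)): cur=M back=3 fwd=0
After 6 (visit(D)): cur=D back=4 fwd=0
After 7 (visit(I)): cur=I back=5 fwd=0
After 8 (visit(N)): cur=N back=6 fwd=0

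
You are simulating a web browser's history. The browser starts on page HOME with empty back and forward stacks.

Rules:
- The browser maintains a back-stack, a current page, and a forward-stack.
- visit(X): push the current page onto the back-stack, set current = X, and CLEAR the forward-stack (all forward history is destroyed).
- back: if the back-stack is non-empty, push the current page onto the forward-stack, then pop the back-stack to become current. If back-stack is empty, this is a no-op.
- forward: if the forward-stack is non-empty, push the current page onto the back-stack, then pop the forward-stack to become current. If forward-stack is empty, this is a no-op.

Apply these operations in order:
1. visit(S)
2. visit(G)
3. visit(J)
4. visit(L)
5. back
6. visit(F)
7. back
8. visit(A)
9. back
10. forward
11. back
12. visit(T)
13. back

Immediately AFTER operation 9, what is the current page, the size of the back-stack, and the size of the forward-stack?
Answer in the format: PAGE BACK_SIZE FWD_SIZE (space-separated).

After 1 (visit(S)): cur=S back=1 fwd=0
After 2 (visit(G)): cur=G back=2 fwd=0
After 3 (visit(J)): cur=J back=3 fwd=0
After 4 (visit(L)): cur=L back=4 fwd=0
After 5 (back): cur=J back=3 fwd=1
After 6 (visit(F)): cur=F back=4 fwd=0
After 7 (back): cur=J back=3 fwd=1
After 8 (visit(A)): cur=A back=4 fwd=0
After 9 (back): cur=J back=3 fwd=1

J 3 1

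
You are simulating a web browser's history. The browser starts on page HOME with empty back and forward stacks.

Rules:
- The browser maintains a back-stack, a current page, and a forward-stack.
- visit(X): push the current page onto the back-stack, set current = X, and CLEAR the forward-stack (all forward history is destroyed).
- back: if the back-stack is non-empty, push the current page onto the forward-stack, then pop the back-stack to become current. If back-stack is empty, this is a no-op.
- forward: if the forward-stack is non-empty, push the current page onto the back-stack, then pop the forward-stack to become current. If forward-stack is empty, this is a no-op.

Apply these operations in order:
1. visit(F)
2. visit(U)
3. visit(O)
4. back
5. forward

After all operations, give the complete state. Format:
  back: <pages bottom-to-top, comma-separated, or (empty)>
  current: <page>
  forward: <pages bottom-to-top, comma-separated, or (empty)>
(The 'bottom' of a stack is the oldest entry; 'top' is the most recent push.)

Answer: back: HOME,F,U
current: O
forward: (empty)

Derivation:
After 1 (visit(F)): cur=F back=1 fwd=0
After 2 (visit(U)): cur=U back=2 fwd=0
After 3 (visit(O)): cur=O back=3 fwd=0
After 4 (back): cur=U back=2 fwd=1
After 5 (forward): cur=O back=3 fwd=0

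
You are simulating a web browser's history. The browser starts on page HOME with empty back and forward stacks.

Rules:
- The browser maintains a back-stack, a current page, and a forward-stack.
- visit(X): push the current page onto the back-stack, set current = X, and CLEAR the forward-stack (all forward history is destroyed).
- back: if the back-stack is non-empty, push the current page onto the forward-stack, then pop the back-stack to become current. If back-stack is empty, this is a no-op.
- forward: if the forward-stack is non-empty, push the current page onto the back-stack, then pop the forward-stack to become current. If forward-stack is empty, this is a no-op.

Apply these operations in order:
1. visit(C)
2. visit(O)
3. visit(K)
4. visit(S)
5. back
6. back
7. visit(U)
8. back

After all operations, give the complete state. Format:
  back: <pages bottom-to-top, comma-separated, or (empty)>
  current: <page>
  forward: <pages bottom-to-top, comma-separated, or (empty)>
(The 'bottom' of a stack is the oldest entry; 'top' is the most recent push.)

Answer: back: HOME,C
current: O
forward: U

Derivation:
After 1 (visit(C)): cur=C back=1 fwd=0
After 2 (visit(O)): cur=O back=2 fwd=0
After 3 (visit(K)): cur=K back=3 fwd=0
After 4 (visit(S)): cur=S back=4 fwd=0
After 5 (back): cur=K back=3 fwd=1
After 6 (back): cur=O back=2 fwd=2
After 7 (visit(U)): cur=U back=3 fwd=0
After 8 (back): cur=O back=2 fwd=1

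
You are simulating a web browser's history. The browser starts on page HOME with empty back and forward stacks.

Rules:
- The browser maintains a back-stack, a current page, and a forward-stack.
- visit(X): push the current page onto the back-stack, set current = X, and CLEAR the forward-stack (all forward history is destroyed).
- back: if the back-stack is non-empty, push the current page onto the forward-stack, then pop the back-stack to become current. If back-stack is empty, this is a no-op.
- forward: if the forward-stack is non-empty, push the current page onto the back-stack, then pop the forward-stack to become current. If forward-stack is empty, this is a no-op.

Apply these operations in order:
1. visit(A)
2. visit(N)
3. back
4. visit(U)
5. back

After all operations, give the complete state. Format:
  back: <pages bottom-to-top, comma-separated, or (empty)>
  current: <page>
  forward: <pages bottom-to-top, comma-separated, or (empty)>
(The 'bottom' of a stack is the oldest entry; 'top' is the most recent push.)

Answer: back: HOME
current: A
forward: U

Derivation:
After 1 (visit(A)): cur=A back=1 fwd=0
After 2 (visit(N)): cur=N back=2 fwd=0
After 3 (back): cur=A back=1 fwd=1
After 4 (visit(U)): cur=U back=2 fwd=0
After 5 (back): cur=A back=1 fwd=1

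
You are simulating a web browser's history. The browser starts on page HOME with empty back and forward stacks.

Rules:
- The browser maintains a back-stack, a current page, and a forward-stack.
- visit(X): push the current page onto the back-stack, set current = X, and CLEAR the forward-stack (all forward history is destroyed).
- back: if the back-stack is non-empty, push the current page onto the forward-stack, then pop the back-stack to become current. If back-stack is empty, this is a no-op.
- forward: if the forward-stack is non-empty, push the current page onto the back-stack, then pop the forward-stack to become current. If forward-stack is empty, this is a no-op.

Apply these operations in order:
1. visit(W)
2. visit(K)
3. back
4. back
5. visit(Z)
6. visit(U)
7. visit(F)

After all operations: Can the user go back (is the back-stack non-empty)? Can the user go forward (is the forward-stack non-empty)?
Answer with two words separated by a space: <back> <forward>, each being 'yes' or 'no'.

After 1 (visit(W)): cur=W back=1 fwd=0
After 2 (visit(K)): cur=K back=2 fwd=0
After 3 (back): cur=W back=1 fwd=1
After 4 (back): cur=HOME back=0 fwd=2
After 5 (visit(Z)): cur=Z back=1 fwd=0
After 6 (visit(U)): cur=U back=2 fwd=0
After 7 (visit(F)): cur=F back=3 fwd=0

Answer: yes no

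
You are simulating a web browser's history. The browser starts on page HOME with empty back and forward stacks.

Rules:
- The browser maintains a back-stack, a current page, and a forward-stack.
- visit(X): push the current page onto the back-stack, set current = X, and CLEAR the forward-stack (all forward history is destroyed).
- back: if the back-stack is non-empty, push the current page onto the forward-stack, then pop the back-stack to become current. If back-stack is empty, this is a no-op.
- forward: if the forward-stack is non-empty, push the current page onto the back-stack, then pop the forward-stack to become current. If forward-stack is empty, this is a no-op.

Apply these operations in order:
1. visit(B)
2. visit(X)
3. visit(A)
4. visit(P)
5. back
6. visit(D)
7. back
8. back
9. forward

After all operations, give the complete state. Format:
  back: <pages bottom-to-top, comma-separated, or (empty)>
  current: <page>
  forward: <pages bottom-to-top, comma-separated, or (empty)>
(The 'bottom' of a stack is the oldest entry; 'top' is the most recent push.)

After 1 (visit(B)): cur=B back=1 fwd=0
After 2 (visit(X)): cur=X back=2 fwd=0
After 3 (visit(A)): cur=A back=3 fwd=0
After 4 (visit(P)): cur=P back=4 fwd=0
After 5 (back): cur=A back=3 fwd=1
After 6 (visit(D)): cur=D back=4 fwd=0
After 7 (back): cur=A back=3 fwd=1
After 8 (back): cur=X back=2 fwd=2
After 9 (forward): cur=A back=3 fwd=1

Answer: back: HOME,B,X
current: A
forward: D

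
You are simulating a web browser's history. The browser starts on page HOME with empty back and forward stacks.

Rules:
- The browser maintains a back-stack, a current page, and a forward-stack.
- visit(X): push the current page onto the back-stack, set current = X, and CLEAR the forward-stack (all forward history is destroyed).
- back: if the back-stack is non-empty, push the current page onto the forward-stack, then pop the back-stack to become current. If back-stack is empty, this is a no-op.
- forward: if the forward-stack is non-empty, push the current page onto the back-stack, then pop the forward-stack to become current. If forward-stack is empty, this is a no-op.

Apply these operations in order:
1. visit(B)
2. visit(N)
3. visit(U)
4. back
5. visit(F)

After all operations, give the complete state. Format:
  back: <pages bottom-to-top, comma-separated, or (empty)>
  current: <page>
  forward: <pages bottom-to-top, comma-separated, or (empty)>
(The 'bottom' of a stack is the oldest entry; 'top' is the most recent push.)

After 1 (visit(B)): cur=B back=1 fwd=0
After 2 (visit(N)): cur=N back=2 fwd=0
After 3 (visit(U)): cur=U back=3 fwd=0
After 4 (back): cur=N back=2 fwd=1
After 5 (visit(F)): cur=F back=3 fwd=0

Answer: back: HOME,B,N
current: F
forward: (empty)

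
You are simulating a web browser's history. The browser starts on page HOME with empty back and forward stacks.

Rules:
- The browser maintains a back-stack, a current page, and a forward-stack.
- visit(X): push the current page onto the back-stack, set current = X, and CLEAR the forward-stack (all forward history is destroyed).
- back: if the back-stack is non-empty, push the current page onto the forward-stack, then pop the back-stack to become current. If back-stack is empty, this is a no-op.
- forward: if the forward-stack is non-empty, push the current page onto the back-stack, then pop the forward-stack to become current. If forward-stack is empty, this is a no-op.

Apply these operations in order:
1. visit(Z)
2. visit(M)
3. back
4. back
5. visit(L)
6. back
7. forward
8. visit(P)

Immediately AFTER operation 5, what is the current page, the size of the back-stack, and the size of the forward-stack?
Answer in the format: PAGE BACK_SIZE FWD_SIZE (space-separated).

After 1 (visit(Z)): cur=Z back=1 fwd=0
After 2 (visit(M)): cur=M back=2 fwd=0
After 3 (back): cur=Z back=1 fwd=1
After 4 (back): cur=HOME back=0 fwd=2
After 5 (visit(L)): cur=L back=1 fwd=0

L 1 0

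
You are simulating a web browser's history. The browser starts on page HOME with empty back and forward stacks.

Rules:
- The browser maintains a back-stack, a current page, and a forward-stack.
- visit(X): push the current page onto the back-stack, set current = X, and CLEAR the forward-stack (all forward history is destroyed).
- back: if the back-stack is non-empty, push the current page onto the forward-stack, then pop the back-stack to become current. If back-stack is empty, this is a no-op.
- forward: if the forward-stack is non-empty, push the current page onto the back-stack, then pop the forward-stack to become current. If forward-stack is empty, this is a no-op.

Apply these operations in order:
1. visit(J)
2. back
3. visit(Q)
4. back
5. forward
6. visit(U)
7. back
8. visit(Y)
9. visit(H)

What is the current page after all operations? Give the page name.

After 1 (visit(J)): cur=J back=1 fwd=0
After 2 (back): cur=HOME back=0 fwd=1
After 3 (visit(Q)): cur=Q back=1 fwd=0
After 4 (back): cur=HOME back=0 fwd=1
After 5 (forward): cur=Q back=1 fwd=0
After 6 (visit(U)): cur=U back=2 fwd=0
After 7 (back): cur=Q back=1 fwd=1
After 8 (visit(Y)): cur=Y back=2 fwd=0
After 9 (visit(H)): cur=H back=3 fwd=0

Answer: H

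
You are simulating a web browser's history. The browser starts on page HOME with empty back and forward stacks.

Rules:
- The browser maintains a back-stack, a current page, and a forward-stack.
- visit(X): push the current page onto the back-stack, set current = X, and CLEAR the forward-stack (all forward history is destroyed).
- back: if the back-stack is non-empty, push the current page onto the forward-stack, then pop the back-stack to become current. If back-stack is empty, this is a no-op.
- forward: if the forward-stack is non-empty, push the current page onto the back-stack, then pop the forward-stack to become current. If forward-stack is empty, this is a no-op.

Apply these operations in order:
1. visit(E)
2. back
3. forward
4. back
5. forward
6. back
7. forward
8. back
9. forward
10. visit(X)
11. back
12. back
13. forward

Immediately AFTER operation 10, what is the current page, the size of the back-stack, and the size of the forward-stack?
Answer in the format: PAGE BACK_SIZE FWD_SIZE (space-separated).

After 1 (visit(E)): cur=E back=1 fwd=0
After 2 (back): cur=HOME back=0 fwd=1
After 3 (forward): cur=E back=1 fwd=0
After 4 (back): cur=HOME back=0 fwd=1
After 5 (forward): cur=E back=1 fwd=0
After 6 (back): cur=HOME back=0 fwd=1
After 7 (forward): cur=E back=1 fwd=0
After 8 (back): cur=HOME back=0 fwd=1
After 9 (forward): cur=E back=1 fwd=0
After 10 (visit(X)): cur=X back=2 fwd=0

X 2 0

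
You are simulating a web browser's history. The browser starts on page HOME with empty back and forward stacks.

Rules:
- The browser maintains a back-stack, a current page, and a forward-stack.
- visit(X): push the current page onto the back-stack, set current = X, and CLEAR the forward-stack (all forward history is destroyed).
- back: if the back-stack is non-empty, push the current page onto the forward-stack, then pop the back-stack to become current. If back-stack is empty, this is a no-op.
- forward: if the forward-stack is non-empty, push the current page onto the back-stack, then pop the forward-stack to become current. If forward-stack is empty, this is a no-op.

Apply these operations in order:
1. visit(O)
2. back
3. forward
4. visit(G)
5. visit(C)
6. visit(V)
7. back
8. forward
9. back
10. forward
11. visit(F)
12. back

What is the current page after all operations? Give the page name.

After 1 (visit(O)): cur=O back=1 fwd=0
After 2 (back): cur=HOME back=0 fwd=1
After 3 (forward): cur=O back=1 fwd=0
After 4 (visit(G)): cur=G back=2 fwd=0
After 5 (visit(C)): cur=C back=3 fwd=0
After 6 (visit(V)): cur=V back=4 fwd=0
After 7 (back): cur=C back=3 fwd=1
After 8 (forward): cur=V back=4 fwd=0
After 9 (back): cur=C back=3 fwd=1
After 10 (forward): cur=V back=4 fwd=0
After 11 (visit(F)): cur=F back=5 fwd=0
After 12 (back): cur=V back=4 fwd=1

Answer: V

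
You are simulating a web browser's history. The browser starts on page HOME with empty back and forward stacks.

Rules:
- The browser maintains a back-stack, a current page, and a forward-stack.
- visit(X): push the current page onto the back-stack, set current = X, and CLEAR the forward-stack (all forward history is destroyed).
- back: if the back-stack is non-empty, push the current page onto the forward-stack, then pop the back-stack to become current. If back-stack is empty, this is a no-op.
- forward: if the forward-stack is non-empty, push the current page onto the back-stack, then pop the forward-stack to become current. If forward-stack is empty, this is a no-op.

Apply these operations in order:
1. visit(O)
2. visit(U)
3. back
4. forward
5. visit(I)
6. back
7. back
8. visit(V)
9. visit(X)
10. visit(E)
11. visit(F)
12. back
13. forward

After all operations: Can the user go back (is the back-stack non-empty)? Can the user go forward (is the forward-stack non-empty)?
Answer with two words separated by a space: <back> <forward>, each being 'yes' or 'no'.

Answer: yes no

Derivation:
After 1 (visit(O)): cur=O back=1 fwd=0
After 2 (visit(U)): cur=U back=2 fwd=0
After 3 (back): cur=O back=1 fwd=1
After 4 (forward): cur=U back=2 fwd=0
After 5 (visit(I)): cur=I back=3 fwd=0
After 6 (back): cur=U back=2 fwd=1
After 7 (back): cur=O back=1 fwd=2
After 8 (visit(V)): cur=V back=2 fwd=0
After 9 (visit(X)): cur=X back=3 fwd=0
After 10 (visit(E)): cur=E back=4 fwd=0
After 11 (visit(F)): cur=F back=5 fwd=0
After 12 (back): cur=E back=4 fwd=1
After 13 (forward): cur=F back=5 fwd=0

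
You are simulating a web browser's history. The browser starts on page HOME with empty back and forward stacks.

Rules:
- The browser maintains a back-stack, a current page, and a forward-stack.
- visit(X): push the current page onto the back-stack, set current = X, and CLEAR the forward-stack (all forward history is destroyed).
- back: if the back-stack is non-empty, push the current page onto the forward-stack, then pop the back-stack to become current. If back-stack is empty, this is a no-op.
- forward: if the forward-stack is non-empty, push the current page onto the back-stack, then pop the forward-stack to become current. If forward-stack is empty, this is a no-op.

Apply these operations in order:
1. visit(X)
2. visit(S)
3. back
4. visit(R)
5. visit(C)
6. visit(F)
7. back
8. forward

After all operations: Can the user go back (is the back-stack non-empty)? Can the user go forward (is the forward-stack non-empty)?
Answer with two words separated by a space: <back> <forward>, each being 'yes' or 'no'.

Answer: yes no

Derivation:
After 1 (visit(X)): cur=X back=1 fwd=0
After 2 (visit(S)): cur=S back=2 fwd=0
After 3 (back): cur=X back=1 fwd=1
After 4 (visit(R)): cur=R back=2 fwd=0
After 5 (visit(C)): cur=C back=3 fwd=0
After 6 (visit(F)): cur=F back=4 fwd=0
After 7 (back): cur=C back=3 fwd=1
After 8 (forward): cur=F back=4 fwd=0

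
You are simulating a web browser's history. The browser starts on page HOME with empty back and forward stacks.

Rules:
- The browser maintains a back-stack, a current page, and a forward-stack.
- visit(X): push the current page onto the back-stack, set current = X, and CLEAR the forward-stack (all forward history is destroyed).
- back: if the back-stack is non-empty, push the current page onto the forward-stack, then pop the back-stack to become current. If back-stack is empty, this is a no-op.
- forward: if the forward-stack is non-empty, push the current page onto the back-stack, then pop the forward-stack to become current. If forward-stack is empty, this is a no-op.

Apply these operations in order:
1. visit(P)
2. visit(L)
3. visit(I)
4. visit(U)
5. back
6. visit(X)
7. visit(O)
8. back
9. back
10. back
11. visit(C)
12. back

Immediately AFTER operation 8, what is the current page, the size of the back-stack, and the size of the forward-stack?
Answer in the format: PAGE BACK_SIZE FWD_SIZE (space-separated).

After 1 (visit(P)): cur=P back=1 fwd=0
After 2 (visit(L)): cur=L back=2 fwd=0
After 3 (visit(I)): cur=I back=3 fwd=0
After 4 (visit(U)): cur=U back=4 fwd=0
After 5 (back): cur=I back=3 fwd=1
After 6 (visit(X)): cur=X back=4 fwd=0
After 7 (visit(O)): cur=O back=5 fwd=0
After 8 (back): cur=X back=4 fwd=1

X 4 1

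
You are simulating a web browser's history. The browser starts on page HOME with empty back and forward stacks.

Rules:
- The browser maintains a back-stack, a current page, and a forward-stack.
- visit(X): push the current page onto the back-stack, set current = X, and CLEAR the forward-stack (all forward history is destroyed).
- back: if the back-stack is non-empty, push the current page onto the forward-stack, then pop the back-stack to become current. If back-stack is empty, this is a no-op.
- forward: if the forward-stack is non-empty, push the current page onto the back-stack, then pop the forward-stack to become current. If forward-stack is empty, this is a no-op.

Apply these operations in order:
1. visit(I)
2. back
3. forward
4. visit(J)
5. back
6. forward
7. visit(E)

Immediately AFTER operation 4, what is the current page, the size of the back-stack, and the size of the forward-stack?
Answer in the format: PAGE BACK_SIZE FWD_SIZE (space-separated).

After 1 (visit(I)): cur=I back=1 fwd=0
After 2 (back): cur=HOME back=0 fwd=1
After 3 (forward): cur=I back=1 fwd=0
After 4 (visit(J)): cur=J back=2 fwd=0

J 2 0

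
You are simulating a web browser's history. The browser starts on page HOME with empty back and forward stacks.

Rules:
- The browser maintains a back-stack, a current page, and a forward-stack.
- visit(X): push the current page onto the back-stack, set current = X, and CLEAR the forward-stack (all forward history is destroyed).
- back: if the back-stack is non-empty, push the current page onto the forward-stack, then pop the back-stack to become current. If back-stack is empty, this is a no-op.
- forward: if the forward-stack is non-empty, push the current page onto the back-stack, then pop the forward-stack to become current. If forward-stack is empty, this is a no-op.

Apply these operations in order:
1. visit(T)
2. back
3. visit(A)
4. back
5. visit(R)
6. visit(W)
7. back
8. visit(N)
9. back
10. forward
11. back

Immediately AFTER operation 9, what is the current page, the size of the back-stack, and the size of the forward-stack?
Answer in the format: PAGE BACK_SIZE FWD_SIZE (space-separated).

After 1 (visit(T)): cur=T back=1 fwd=0
After 2 (back): cur=HOME back=0 fwd=1
After 3 (visit(A)): cur=A back=1 fwd=0
After 4 (back): cur=HOME back=0 fwd=1
After 5 (visit(R)): cur=R back=1 fwd=0
After 6 (visit(W)): cur=W back=2 fwd=0
After 7 (back): cur=R back=1 fwd=1
After 8 (visit(N)): cur=N back=2 fwd=0
After 9 (back): cur=R back=1 fwd=1

R 1 1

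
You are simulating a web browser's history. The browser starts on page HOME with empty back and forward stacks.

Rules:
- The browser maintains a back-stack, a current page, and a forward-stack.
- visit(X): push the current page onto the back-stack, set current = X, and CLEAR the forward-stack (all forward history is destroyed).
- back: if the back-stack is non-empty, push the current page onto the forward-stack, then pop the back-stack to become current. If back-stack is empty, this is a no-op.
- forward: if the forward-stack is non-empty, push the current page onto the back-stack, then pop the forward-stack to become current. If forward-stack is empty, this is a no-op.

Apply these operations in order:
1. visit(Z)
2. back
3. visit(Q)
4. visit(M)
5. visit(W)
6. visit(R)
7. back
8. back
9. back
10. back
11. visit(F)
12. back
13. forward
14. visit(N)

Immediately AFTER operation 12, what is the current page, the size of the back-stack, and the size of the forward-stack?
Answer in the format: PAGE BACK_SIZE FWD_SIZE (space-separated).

After 1 (visit(Z)): cur=Z back=1 fwd=0
After 2 (back): cur=HOME back=0 fwd=1
After 3 (visit(Q)): cur=Q back=1 fwd=0
After 4 (visit(M)): cur=M back=2 fwd=0
After 5 (visit(W)): cur=W back=3 fwd=0
After 6 (visit(R)): cur=R back=4 fwd=0
After 7 (back): cur=W back=3 fwd=1
After 8 (back): cur=M back=2 fwd=2
After 9 (back): cur=Q back=1 fwd=3
After 10 (back): cur=HOME back=0 fwd=4
After 11 (visit(F)): cur=F back=1 fwd=0
After 12 (back): cur=HOME back=0 fwd=1

HOME 0 1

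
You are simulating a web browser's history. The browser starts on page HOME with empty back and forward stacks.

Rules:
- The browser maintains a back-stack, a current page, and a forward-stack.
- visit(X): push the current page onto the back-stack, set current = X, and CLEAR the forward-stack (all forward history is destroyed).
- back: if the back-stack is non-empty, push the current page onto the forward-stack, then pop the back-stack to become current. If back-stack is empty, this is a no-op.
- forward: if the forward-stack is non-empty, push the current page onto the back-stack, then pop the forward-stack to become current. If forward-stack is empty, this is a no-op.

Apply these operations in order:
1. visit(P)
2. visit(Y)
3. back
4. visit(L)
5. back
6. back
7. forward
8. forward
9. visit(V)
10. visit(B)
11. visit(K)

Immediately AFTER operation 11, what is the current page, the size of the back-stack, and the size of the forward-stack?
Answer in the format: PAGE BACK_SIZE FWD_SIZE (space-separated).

After 1 (visit(P)): cur=P back=1 fwd=0
After 2 (visit(Y)): cur=Y back=2 fwd=0
After 3 (back): cur=P back=1 fwd=1
After 4 (visit(L)): cur=L back=2 fwd=0
After 5 (back): cur=P back=1 fwd=1
After 6 (back): cur=HOME back=0 fwd=2
After 7 (forward): cur=P back=1 fwd=1
After 8 (forward): cur=L back=2 fwd=0
After 9 (visit(V)): cur=V back=3 fwd=0
After 10 (visit(B)): cur=B back=4 fwd=0
After 11 (visit(K)): cur=K back=5 fwd=0

K 5 0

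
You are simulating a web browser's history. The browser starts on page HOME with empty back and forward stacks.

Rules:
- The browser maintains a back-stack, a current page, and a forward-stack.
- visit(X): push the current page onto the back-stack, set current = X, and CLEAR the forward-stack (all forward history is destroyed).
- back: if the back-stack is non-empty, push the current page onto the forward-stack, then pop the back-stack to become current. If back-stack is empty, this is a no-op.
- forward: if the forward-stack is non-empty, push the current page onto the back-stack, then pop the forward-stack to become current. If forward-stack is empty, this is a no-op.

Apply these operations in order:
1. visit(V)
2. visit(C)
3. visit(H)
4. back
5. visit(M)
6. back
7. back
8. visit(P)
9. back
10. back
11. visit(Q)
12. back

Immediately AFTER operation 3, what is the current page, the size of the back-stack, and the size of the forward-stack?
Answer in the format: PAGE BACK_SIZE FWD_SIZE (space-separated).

After 1 (visit(V)): cur=V back=1 fwd=0
After 2 (visit(C)): cur=C back=2 fwd=0
After 3 (visit(H)): cur=H back=3 fwd=0

H 3 0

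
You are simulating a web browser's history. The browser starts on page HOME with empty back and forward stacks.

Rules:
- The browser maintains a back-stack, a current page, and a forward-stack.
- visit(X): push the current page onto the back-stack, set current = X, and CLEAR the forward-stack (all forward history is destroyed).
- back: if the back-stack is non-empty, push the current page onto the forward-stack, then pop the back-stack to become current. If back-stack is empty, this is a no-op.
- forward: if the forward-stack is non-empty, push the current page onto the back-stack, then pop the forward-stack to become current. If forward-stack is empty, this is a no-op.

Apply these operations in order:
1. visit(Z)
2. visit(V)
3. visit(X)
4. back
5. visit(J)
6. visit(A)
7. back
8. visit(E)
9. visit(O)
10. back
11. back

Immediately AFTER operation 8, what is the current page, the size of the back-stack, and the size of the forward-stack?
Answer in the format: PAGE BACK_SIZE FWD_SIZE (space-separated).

After 1 (visit(Z)): cur=Z back=1 fwd=0
After 2 (visit(V)): cur=V back=2 fwd=0
After 3 (visit(X)): cur=X back=3 fwd=0
After 4 (back): cur=V back=2 fwd=1
After 5 (visit(J)): cur=J back=3 fwd=0
After 6 (visit(A)): cur=A back=4 fwd=0
After 7 (back): cur=J back=3 fwd=1
After 8 (visit(E)): cur=E back=4 fwd=0

E 4 0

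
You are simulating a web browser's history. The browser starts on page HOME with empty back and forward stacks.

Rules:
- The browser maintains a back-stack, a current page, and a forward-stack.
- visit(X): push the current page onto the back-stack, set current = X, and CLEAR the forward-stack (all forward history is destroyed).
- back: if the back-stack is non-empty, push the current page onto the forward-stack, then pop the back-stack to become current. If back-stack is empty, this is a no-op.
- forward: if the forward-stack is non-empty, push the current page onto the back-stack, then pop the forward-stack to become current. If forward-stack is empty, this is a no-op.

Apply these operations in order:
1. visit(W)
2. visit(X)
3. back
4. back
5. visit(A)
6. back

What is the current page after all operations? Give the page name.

After 1 (visit(W)): cur=W back=1 fwd=0
After 2 (visit(X)): cur=X back=2 fwd=0
After 3 (back): cur=W back=1 fwd=1
After 4 (back): cur=HOME back=0 fwd=2
After 5 (visit(A)): cur=A back=1 fwd=0
After 6 (back): cur=HOME back=0 fwd=1

Answer: HOME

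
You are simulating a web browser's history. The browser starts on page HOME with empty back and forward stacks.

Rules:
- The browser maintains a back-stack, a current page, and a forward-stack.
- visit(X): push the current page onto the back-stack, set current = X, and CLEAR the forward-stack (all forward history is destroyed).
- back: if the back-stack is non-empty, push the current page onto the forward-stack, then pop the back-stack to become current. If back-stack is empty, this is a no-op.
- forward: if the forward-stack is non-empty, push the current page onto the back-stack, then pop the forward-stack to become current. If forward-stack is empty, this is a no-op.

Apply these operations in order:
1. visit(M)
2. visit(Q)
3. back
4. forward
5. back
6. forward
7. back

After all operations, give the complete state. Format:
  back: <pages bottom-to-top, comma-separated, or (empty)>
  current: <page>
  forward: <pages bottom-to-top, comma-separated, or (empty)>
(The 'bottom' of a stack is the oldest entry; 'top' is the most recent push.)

After 1 (visit(M)): cur=M back=1 fwd=0
After 2 (visit(Q)): cur=Q back=2 fwd=0
After 3 (back): cur=M back=1 fwd=1
After 4 (forward): cur=Q back=2 fwd=0
After 5 (back): cur=M back=1 fwd=1
After 6 (forward): cur=Q back=2 fwd=0
After 7 (back): cur=M back=1 fwd=1

Answer: back: HOME
current: M
forward: Q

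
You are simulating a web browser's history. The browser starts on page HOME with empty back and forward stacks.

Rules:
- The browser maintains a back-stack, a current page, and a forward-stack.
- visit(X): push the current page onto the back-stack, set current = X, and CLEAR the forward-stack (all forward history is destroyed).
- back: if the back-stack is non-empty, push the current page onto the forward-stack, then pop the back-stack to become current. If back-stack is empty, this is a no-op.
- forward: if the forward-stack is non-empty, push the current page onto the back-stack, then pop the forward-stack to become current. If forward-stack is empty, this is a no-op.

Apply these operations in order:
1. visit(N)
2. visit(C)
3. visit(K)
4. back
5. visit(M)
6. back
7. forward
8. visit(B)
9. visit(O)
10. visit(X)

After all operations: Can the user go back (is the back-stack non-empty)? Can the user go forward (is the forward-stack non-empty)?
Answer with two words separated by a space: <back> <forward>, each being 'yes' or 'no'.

After 1 (visit(N)): cur=N back=1 fwd=0
After 2 (visit(C)): cur=C back=2 fwd=0
After 3 (visit(K)): cur=K back=3 fwd=0
After 4 (back): cur=C back=2 fwd=1
After 5 (visit(M)): cur=M back=3 fwd=0
After 6 (back): cur=C back=2 fwd=1
After 7 (forward): cur=M back=3 fwd=0
After 8 (visit(B)): cur=B back=4 fwd=0
After 9 (visit(O)): cur=O back=5 fwd=0
After 10 (visit(X)): cur=X back=6 fwd=0

Answer: yes no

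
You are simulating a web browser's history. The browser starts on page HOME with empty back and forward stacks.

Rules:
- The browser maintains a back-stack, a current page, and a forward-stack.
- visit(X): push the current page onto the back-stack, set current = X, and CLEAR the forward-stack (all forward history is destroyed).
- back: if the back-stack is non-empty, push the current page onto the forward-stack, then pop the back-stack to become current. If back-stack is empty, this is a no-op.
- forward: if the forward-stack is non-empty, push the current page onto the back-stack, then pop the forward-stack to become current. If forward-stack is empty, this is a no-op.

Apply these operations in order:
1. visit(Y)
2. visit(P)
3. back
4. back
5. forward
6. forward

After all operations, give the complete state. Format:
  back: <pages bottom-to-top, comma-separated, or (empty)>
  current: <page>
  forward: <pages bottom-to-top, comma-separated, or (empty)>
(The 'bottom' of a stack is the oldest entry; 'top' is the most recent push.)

After 1 (visit(Y)): cur=Y back=1 fwd=0
After 2 (visit(P)): cur=P back=2 fwd=0
After 3 (back): cur=Y back=1 fwd=1
After 4 (back): cur=HOME back=0 fwd=2
After 5 (forward): cur=Y back=1 fwd=1
After 6 (forward): cur=P back=2 fwd=0

Answer: back: HOME,Y
current: P
forward: (empty)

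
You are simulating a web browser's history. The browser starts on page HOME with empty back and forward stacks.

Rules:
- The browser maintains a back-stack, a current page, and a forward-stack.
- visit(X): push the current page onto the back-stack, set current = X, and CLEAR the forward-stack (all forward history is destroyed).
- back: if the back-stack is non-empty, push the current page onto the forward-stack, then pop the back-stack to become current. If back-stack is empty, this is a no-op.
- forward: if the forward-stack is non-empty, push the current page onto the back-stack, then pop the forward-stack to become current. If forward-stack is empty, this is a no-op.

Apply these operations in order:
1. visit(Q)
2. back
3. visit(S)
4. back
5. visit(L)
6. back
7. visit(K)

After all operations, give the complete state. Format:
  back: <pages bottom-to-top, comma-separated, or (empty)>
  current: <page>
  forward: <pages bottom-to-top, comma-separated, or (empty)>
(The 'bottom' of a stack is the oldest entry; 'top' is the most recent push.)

After 1 (visit(Q)): cur=Q back=1 fwd=0
After 2 (back): cur=HOME back=0 fwd=1
After 3 (visit(S)): cur=S back=1 fwd=0
After 4 (back): cur=HOME back=0 fwd=1
After 5 (visit(L)): cur=L back=1 fwd=0
After 6 (back): cur=HOME back=0 fwd=1
After 7 (visit(K)): cur=K back=1 fwd=0

Answer: back: HOME
current: K
forward: (empty)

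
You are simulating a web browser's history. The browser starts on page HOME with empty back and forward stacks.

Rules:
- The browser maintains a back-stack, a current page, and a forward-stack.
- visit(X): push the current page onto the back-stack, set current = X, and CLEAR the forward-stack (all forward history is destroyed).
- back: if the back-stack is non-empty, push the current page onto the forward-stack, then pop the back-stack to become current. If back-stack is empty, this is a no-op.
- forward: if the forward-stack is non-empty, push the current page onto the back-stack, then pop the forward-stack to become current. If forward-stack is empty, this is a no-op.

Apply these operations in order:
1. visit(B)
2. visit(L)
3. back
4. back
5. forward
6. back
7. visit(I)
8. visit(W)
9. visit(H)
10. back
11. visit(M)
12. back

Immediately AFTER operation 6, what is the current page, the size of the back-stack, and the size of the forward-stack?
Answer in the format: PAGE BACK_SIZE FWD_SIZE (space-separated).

After 1 (visit(B)): cur=B back=1 fwd=0
After 2 (visit(L)): cur=L back=2 fwd=0
After 3 (back): cur=B back=1 fwd=1
After 4 (back): cur=HOME back=0 fwd=2
After 5 (forward): cur=B back=1 fwd=1
After 6 (back): cur=HOME back=0 fwd=2

HOME 0 2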